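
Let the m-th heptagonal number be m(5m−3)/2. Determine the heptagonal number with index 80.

The 80th heptagonal number is n(5n−3)/2 with n = 80.
80·(5·80 − 3)/2 = 80·397/2 = 15880.

15880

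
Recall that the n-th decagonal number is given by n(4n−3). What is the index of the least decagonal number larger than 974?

16

Solve n(4n−3) > 974 for integer n.
The largest n with value ≤ 974 is 15 (since 855 ≤ 974 < 976), so the first above is n = 16, value 976.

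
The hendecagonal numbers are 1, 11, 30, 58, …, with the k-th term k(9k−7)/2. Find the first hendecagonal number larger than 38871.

39433

Solve n(9n−7)/2 > 38871 for integer n.
The largest n with value ≤ 38871 is 93 (since 38595 ≤ 38871 < 39433), so the first above is n = 94, value 39433.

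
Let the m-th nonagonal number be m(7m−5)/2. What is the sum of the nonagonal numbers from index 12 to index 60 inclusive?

Σ i(7i−5)/2 = (7Σi² − 5Σi) / 2 over i = 12..60.
Σi = 1830 − 66 = 1764 and Σi² = 73810 − 506 = 73304.
(7·73304 − 5·1764) / 2 = 504308/2 = 252154.

252154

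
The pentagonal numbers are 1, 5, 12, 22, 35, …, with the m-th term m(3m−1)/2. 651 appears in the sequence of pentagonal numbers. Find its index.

Set n(3n−1)/2 = 651, giving 3n² − n − 1302 = 0.
So n = (1 + 125) / 6 = 126/6 = 21.

21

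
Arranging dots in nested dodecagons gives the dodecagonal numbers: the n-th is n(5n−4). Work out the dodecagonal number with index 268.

358048

The 268th dodecagonal number is n(5n−4) with n = 268.
268·(5·268 − 4) = 268·1336 = 358048.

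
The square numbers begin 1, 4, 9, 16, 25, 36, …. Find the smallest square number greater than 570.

576

Solve n² > 570 for integer n.
The largest n with value ≤ 570 is 23 (since 529 ≤ 570 < 576), so the first above is n = 24, value 576.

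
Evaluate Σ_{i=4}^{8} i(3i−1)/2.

Σ i(3i−1)/2 = (3Σi² − Σi) / 2 over i = 4..8.
Σi = 36 − 6 = 30 and Σi² = 204 − 14 = 190.
(3·190 − 1·30) / 2 = 540/2 = 270.

270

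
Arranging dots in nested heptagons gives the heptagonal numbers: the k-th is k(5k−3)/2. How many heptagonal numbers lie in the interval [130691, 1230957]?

474

The n-th heptagonal number is n(5n−3)/2.
Smallest index with value ≥ 130691: n = 229 (giving 130759).
Largest index with value ≤ 1230957: n = 702 (giving 1230957).
Indices 229 through 702: 474 terms.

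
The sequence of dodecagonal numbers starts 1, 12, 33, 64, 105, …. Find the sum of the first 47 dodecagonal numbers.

174088

Σ i(5i−4) = 5Σi² − 4Σi over i = 1..47.
Σi = 1128 and Σi² = 35720.
5·35720 − 4·1128 = 174088.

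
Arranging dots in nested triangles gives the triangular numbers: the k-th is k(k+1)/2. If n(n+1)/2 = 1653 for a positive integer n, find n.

Set n(n+1)/2 = 1653, giving n² + n − 3306 = 0.
The discriminant is 1 + 8·1653 = 13225, and √13225 = 115.
So n = (-1 + 115) / 2 = 114/2 = 57.
Check: 57·58/2 = 1653. ✓

57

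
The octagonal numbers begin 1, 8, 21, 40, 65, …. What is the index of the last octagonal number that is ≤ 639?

14

Solve n(3n−2) ≤ 639 for integer n.
n = 14 gives 560 ≤ 639, while n = 15 gives 645 > 639; so the answer is index 14.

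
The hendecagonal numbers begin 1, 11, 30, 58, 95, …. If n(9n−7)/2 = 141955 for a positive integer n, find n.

Set n(9n−7)/2 = 141955, giving 9n² − 7n − 283910 = 0.
The discriminant is 49 + 72·141955 = 10220809, and √10220809 = 3197.
So n = (7 + 3197) / 18 = 3204/18 = 178.

178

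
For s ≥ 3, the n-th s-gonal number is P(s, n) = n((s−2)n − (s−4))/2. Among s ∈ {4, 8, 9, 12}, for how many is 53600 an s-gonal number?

1

s = 4: P(4, 231) = 53361 and P(4, 232) = 53824; 53600 is not s-gonal.
s = 8: P(8, 134) = 53600. ✓
s = 9: P(9, 124) = 53506 and P(9, 125) = 54375; 53600 is not s-gonal.
s = 12: P(12, 103) = 52633 and P(12, 104) = 53664; 53600 is not s-gonal.
Hits: s ∈ {8} → 1.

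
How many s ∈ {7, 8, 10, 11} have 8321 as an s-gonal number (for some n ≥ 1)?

1

s = 7: P(7, 57) = 8037 and P(7, 58) = 8323; 8321 is not s-gonal.
s = 8: P(8, 53) = 8321. ✓
s = 10: P(10, 45) = 7965 and P(10, 46) = 8326; 8321 is not s-gonal.
s = 11: P(11, 43) = 8170 and P(11, 44) = 8558; 8321 is not s-gonal.
Hits: s ∈ {8} → 1.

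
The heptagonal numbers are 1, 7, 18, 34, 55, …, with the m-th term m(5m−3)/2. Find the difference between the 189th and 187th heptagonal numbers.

189·(5·189 − 3)/2 = 89019 and 187·(5·187 − 3)/2 = 87142.
Difference: 89019 − 87142 = 1877.

1877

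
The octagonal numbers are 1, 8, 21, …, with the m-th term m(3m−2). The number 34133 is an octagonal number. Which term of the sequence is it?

Set n(3n−2) = 34133, giving 3n² − 2n − 34133 = 0.
The discriminant is 4 + 12·34133 = 409600, and √409600 = 640.
So n = (2 + 640) / 6 = 642/6 = 107.
Check: 107·(3·107 − 2) = 34133. ✓

107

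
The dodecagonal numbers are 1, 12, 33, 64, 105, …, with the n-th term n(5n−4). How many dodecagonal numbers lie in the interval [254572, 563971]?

The n-th dodecagonal number is n(5n−4).
Smallest index with value ≥ 254572: n = 227 (giving 256737).
Largest index with value ≤ 563971: n = 336 (giving 563136).
Indices 227 through 336: 110 terms.

110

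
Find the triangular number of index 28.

The 28th triangular number is n(n+1)/2 with n = 28.
28·29/2 = 812/2 = 406.

406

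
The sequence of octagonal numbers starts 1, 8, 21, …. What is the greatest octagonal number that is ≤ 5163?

Solve n(3n−2) ≤ 5163 for integer n.
n = 41 gives 4961 ≤ 5163, while n = 42 gives 5208 > 5163; so the answer is 4961.

4961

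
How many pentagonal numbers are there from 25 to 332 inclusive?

The n-th pentagonal number is n(3n−1)/2.
Smallest index with value ≥ 25: n = 5 (giving 35).
Largest index with value ≤ 332: n = 15 (giving 330).
Indices 5 through 15: 11 terms.

11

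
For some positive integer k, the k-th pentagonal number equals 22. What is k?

Set n(3n−1)/2 = 22, giving 3n² − n − 44 = 0.
The discriminant is 1 + 24·22 = 529, and √529 = 23.
So n = (1 + 23) / 6 = 24/6 = 4.

4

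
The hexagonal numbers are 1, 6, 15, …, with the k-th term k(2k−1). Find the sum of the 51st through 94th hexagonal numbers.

Σ i(2i−1) = 2Σi² − Σi over i = 51..94.
Σi = 4465 − 1275 = 3190 and Σi² = 281295 − 42925 = 238370.
2·238370 − 1·3190 = 473550.

473550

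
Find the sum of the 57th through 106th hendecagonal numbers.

Σ i(9i−7)/2 = (9Σi² − 7Σi) / 2 over i = 57..106.
Σi = 5671 − 1596 = 4075 and Σi² = 402641 − 60116 = 342525.
(9·342525 − 7·4075) / 2 = 3054200/2 = 1527100.

1527100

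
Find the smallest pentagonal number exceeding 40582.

Solve n(3n−1)/2 > 40582 for integer n.
The largest n with value ≤ 40582 is 164 (since 40262 ≤ 40582 < 40755), so the first above is n = 165, value 40755.

40755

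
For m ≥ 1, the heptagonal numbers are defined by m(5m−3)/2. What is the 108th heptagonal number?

28998

108·(5·108 − 3)/2 = 108·537/2 = 28998.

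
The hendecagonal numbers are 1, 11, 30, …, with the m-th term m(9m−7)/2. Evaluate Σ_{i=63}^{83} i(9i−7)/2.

Σ i(9i−7)/2 = (9Σi² − 7Σi) / 2 over i = 63..83.
Σi = 3486 − 1953 = 1533 and Σi² = 194054 − 81375 = 112679.
(9·112679 − 7·1533) / 2 = 1003380/2 = 501690.

501690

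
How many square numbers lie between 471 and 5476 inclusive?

The n-th square number is n².
Smallest index with value ≥ 471: n = 22 (giving 484).
Largest index with value ≤ 5476: n = 74 (giving 5476).
Indices 22 through 74: 53 terms.

53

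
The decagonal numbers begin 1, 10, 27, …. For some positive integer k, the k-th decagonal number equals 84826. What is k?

Set n(4n−3) = 84826, giving 4n² − 3n − 84826 = 0.
The discriminant is 9 + 16·84826 = 1357225, and √1357225 = 1165.
So n = (3 + 1165) / 8 = 1168/8 = 146.

146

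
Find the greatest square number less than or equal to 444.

441

Solve n² ≤ 444 for integer n.
n = 21 gives 441 ≤ 444, while n = 22 gives 484 > 444; so the answer is 441.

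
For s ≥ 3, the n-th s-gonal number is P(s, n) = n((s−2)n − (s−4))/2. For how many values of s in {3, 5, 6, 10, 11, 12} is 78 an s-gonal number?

s = 3: P(3, 12) = 78. ✓
s = 5: P(5, 7) = 70 and P(5, 8) = 92; 78 is not s-gonal.
s = 6: P(6, 6) = 66 and P(6, 7) = 91; 78 is not s-gonal.
s = 10: P(10, 4) = 52 and P(10, 5) = 85; 78 is not s-gonal.
s = 11: P(11, 4) = 58 and P(11, 5) = 95; 78 is not s-gonal.
s = 12: P(12, 4) = 64 and P(12, 5) = 105; 78 is not s-gonal.
Hits: s ∈ {3} → 1.

1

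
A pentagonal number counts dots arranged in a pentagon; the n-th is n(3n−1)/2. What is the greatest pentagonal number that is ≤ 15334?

15251

Solve n(3n−1)/2 ≤ 15334 for integer n.
n = 101 gives 15251 ≤ 15334, while n = 102 gives 15555 > 15334; so the answer is 15251.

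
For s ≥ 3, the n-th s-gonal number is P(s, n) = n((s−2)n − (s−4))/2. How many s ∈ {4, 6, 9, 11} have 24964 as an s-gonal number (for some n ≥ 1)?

s = 4: P(4, 158) = 24964. ✓
s = 6: P(6, 111) = 24531 and P(6, 112) = 24976; 24964 is not s-gonal.
s = 9: P(9, 84) = 24486 and P(9, 85) = 25075; 24964 is not s-gonal.
s = 11: P(11, 74) = 24383 and P(11, 75) = 25050; 24964 is not s-gonal.
Hits: s ∈ {4} → 1.

1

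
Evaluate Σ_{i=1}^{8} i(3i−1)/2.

Σ i(3i−1)/2 = (3Σi² − Σi) / 2 over i = 1..8.
Σi = 36 and Σi² = 204.
(3·204 − 1·36) / 2 = 576/2 = 288.

288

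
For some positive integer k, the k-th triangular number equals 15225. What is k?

174

Set n(n+1)/2 = 15225, giving n² + n − 30450 = 0.
The discriminant is 1 + 8·15225 = 121801, and √121801 = 349.
So n = (-1 + 349) / 2 = 348/2 = 174.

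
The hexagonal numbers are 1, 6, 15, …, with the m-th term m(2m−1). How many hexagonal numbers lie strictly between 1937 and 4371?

15

The n-th hexagonal number is n(2n−1).
Smallest index with value > 1937: n = 32 (giving 2016).
Largest index with value < 4371: n = 46 (giving 4186).
Indices 32 through 46: 15 terms.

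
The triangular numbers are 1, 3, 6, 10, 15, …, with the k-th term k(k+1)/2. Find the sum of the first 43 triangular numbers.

14190

Σ i(i+1)/2 = (Σi² + Σi) / 2 over i = 1..43.
Σi = 946 and Σi² = 27434.
(1·27434 + 1·946) / 2 = 28380/2 = 14190.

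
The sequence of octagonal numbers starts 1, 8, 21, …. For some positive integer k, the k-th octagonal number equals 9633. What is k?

57

Set n(3n−2) = 9633, giving 3n² − 2n − 9633 = 0.
The discriminant is 4 + 12·9633 = 115600, and √115600 = 340.
So n = (2 + 340) / 6 = 342/6 = 57.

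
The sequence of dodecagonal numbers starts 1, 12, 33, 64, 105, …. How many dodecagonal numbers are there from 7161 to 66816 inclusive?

The n-th dodecagonal number is n(5n−4).
Smallest index with value ≥ 7161: n = 39 (giving 7449).
Largest index with value ≤ 66816: n = 116 (giving 66816).
Indices 39 through 116: 78 terms.

78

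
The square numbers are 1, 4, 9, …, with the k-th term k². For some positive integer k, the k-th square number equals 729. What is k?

27

We need n² = 729, so n = √729 = 27.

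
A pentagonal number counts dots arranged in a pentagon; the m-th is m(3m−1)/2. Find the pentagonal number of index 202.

The 202nd pentagonal number is n(3n−1)/2 with n = 202.
202·(3·202 − 1)/2 = 202·605/2 = 61105.

61105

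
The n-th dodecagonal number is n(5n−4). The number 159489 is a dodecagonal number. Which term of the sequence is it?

Set n(5n−4) = 159489, giving 5n² − 4n − 159489 = 0.
The discriminant is 16 + 20·159489 = 3189796, and √3189796 = 1786.
So n = (4 + 1786) / 10 = 1790/10 = 179.
Check: 179·(5·179 − 4) = 159489. ✓

179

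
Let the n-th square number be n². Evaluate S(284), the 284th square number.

The 284th square number is n² with n = 284.
284² = 80656.

80656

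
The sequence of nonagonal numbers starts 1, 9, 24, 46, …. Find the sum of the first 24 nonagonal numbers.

Σ i(7i−5)/2 = (7Σi² − 5Σi) / 2 over i = 1..24.
Σi = 300 and Σi² = 4900.
(7·4900 − 5·300) / 2 = 32800/2 = 16400.

16400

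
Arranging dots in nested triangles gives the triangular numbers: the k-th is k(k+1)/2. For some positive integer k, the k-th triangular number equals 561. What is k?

33

Set n(n+1)/2 = 561, giving n² + n − 1122 = 0.
The discriminant is 1 + 8·561 = 4489, and √4489 = 67.
So n = (-1 + 67) / 2 = 66/2 = 33.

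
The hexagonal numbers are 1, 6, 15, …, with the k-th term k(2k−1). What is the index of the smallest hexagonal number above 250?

Solve n(2n−1) > 250 for integer n.
The largest n with value ≤ 250 is 11 (since 231 ≤ 250 < 276), so the first above is n = 12, value 276.

12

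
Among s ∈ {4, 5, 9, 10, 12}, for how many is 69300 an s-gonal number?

s = 4: P(4, 263) = 69169 and P(4, 264) = 69696; 69300 is not s-gonal.
s = 5: P(5, 215) = 69230 and P(5, 216) = 69876; 69300 is not s-gonal.
s = 9: P(9, 141) = 69231 and P(9, 142) = 70219; 69300 is not s-gonal.
s = 10: P(10, 132) = 69300. ✓
s = 12: P(12, 118) = 69148 and P(12, 119) = 70329; 69300 is not s-gonal.
Hits: s ∈ {10} → 1.

1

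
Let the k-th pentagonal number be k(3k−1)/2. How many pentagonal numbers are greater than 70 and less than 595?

13

The n-th pentagonal number is n(3n−1)/2.
Smallest index with value > 70: n = 8 (giving 92).
Largest index with value < 595: n = 20 (giving 590).
Indices 8 through 20: 13 terms.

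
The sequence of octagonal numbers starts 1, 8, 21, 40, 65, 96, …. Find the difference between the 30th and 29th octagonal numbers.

175

Consecutive octagonal numbers differ by 6n − 5: here 6·30 − 5 = 175.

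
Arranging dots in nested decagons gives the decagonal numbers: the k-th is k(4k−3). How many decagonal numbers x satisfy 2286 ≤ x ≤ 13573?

The n-th decagonal number is n(4n−3).
Smallest index with value ≥ 2286: n = 25 (giving 2425).
Largest index with value ≤ 13573: n = 58 (giving 13282).
Indices 25 through 58: 34 terms.

34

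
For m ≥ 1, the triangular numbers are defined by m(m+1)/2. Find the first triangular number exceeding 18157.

Solve n(n+1)/2 > 18157 for integer n.
The largest n with value ≤ 18157 is 190 (since 18145 ≤ 18157 < 18336), so the first above is n = 191, value 18336.

18336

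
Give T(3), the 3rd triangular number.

6

3·4/2 = 12/2 = 6.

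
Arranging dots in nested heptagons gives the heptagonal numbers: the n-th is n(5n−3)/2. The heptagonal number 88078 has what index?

Set n(5n−3)/2 = 88078, giving 5n² − 3n − 176156 = 0.
The discriminant is 9 + 40·88078 = 3523129, and √3523129 = 1877.
So n = (3 + 1877) / 10 = 1880/10 = 188.

188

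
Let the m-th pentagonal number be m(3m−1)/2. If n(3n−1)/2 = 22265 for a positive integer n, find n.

Set n(3n−1)/2 = 22265, giving 3n² − n − 44530 = 0.
The discriminant is 1 + 24·22265 = 534361, and √534361 = 731.
So n = (1 + 731) / 6 = 732/6 = 122.

122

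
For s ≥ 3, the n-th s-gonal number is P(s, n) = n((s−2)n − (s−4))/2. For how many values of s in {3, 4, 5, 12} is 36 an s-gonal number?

2

s = 3: P(3, 8) = 36. ✓
s = 4: P(4, 6) = 36. ✓
s = 5: P(5, 5) = 35 and P(5, 6) = 51; 36 is not s-gonal.
s = 12: P(12, 3) = 33 and P(12, 4) = 64; 36 is not s-gonal.
Hits: s ∈ {3, 4} → 2.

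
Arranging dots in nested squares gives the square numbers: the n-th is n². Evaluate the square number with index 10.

100

The 10th square number is n² with n = 10.
10² = 100.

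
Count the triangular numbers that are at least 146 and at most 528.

16

The n-th triangular number is n(n+1)/2.
Smallest index with value ≥ 146: n = 17 (giving 153).
Largest index with value ≤ 528: n = 32 (giving 528).
Indices 17 through 32: 16 terms.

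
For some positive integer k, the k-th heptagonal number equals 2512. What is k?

32

Set n(5n−3)/2 = 2512, giving 5n² − 3n − 5024 = 0.
The discriminant is 9 + 40·2512 = 100489, and √100489 = 317.
So n = (3 + 317) / 10 = 320/10 = 32.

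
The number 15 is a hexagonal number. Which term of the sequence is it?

3

Set n(2n−1) = 15, giving 2n² − n − 15 = 0.
The discriminant is 1 + 8·15 = 121, and √121 = 11.
So n = (1 + 11) / 4 = 12/4 = 3.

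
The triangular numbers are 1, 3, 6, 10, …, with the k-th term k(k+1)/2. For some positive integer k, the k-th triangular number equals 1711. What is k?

Set n(n+1)/2 = 1711, giving n² + n − 3422 = 0.
The discriminant is 1 + 8·1711 = 13689, and √13689 = 117.
So n = (-1 + 117) / 2 = 116/2 = 58.

58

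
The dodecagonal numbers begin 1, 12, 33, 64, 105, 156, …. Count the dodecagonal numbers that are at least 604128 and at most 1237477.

The n-th dodecagonal number is n(5n−4).
Smallest index with value ≥ 604128: n = 348 (giving 604128).
Largest index with value ≤ 1237477: n = 497 (giving 1233057).
Indices 348 through 497: 150 terms.

150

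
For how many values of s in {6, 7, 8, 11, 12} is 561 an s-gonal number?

2

s = 6: P(6, 17) = 561. ✓
s = 7: P(7, 15) = 540 and P(7, 16) = 616; 561 is not s-gonal.
s = 8: P(8, 14) = 560 and P(8, 15) = 645; 561 is not s-gonal.
s = 11: P(11, 11) = 506 and P(11, 12) = 606; 561 is not s-gonal.
s = 12: P(12, 11) = 561. ✓
Hits: s ∈ {6, 12} → 2.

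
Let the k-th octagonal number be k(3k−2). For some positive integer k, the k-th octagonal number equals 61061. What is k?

Set n(3n−2) = 61061, giving 3n² − 2n − 61061 = 0.
So n = (2 + 856) / 6 = 858/6 = 143.
Check: 143·(3·143 − 2) = 61061. ✓

143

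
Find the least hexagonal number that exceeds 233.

Solve n(2n−1) > 233 for integer n.
The largest n with value ≤ 233 is 11 (since 231 ≤ 233 < 276), so the first above is n = 12, value 276.

276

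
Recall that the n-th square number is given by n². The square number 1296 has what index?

We need n² = 1296, so n = √1296 = 36.

36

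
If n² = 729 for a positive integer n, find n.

27

We need n² = 729, so n = √729 = 27.
Check: 27² = 729. ✓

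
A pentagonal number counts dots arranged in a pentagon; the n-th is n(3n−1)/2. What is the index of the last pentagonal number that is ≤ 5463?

60

Solve n(3n−1)/2 ≤ 5463 for integer n.
n = 60 gives 5370 ≤ 5463, while n = 61 gives 5551 > 5463; so the answer is index 60.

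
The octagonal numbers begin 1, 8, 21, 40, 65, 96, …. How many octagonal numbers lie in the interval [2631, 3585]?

The n-th octagonal number is n(3n−2).
Smallest index with value ≥ 2631: n = 30 (giving 2640).
Largest index with value ≤ 3585: n = 34 (giving 3400).
Indices 30 through 34: 5 terms.

5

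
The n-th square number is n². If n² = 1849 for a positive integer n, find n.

We need n² = 1849, so n = √1849 = 43.
Check: 43² = 1849. ✓

43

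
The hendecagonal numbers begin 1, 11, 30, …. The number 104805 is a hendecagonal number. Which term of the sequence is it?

Set n(9n−7)/2 = 104805, giving 9n² − 7n − 209610 = 0.
The discriminant is 49 + 72·104805 = 7546009, and √7546009 = 2747.
So n = (7 + 2747) / 18 = 2754/18 = 153.
Check: 153·(9·153 − 7)/2 = 104805. ✓

153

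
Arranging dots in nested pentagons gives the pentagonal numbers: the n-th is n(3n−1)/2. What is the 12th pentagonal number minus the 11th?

Consecutive pentagonal numbers differ by 3n − 2: here 3·12 − 2 = 34.

34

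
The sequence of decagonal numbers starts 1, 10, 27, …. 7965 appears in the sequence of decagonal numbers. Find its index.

45

Set n(4n−3) = 7965, giving 4n² − 3n − 7965 = 0.
The discriminant is 9 + 16·7965 = 127449, and √127449 = 357.
So n = (3 + 357) / 8 = 360/8 = 45.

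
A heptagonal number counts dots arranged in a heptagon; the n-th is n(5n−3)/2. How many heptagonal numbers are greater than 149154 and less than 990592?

385

The n-th heptagonal number is n(5n−3)/2.
Smallest index with value > 149154: n = 245 (giving 149695).
Largest index with value < 990592: n = 629 (giving 988159).
Indices 245 through 629: 385 terms.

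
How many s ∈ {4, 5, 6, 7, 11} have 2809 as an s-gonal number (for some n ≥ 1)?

1

s = 4: P(4, 53) = 2809. ✓
s = 5: P(5, 43) = 2752 and P(5, 44) = 2882; 2809 is not s-gonal.
s = 6: P(6, 37) = 2701 and P(6, 38) = 2850; 2809 is not s-gonal.
s = 7: P(7, 33) = 2673 and P(7, 34) = 2839; 2809 is not s-gonal.
s = 11: P(11, 25) = 2725 and P(11, 26) = 2951; 2809 is not s-gonal.
Hits: s ∈ {4} → 1.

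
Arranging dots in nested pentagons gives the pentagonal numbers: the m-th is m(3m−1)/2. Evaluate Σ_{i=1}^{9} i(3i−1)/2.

Σ i(3i−1)/2 = (3Σi² − Σi) / 2 over i = 1..9.
Σi = 45 and Σi² = 285.
(3·285 − 1·45) / 2 = 810/2 = 405.

405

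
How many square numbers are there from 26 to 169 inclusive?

The n-th square number is n².
Smallest index with value ≥ 26: n = 6 (giving 36).
Largest index with value ≤ 169: n = 13 (giving 169).
Indices 6 through 13: 8 terms.

8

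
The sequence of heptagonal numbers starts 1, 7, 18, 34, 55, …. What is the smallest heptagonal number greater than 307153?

Solve n(5n−3)/2 > 307153 for integer n.
The largest n with value ≤ 307153 is 350 (since 305725 ≤ 307153 < 307476), so the first above is n = 351, value 307476.

307476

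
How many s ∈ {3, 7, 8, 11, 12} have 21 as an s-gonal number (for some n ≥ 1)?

2

s = 3: P(3, 6) = 21. ✓
s = 7: P(7, 3) = 18 and P(7, 4) = 34; 21 is not s-gonal.
s = 8: P(8, 3) = 21. ✓
s = 11: P(11, 2) = 11 and P(11, 3) = 30; 21 is not s-gonal.
s = 12: P(12, 2) = 12 and P(12, 3) = 33; 21 is not s-gonal.
Hits: s ∈ {3, 8} → 2.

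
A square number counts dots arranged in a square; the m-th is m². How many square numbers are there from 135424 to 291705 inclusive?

The n-th square number is n².
Smallest index with value ≥ 135424: n = 368 (giving 135424).
Largest index with value ≤ 291705: n = 540 (giving 291600).
Indices 368 through 540: 173 terms.

173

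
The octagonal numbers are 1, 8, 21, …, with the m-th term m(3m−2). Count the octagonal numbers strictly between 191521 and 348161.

The n-th octagonal number is n(3n−2).
Smallest index with value > 191521: n = 254 (giving 193040).
Largest index with value < 348161: n = 340 (giving 346120).
Indices 254 through 340: 87 terms.

87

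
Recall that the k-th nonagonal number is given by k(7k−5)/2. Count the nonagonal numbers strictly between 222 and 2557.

The n-th nonagonal number is n(7n−5)/2.
Smallest index with value > 222: n = 9 (giving 261).
Largest index with value < 2557: n = 27 (giving 2484).
Indices 9 through 27: 19 terms.

19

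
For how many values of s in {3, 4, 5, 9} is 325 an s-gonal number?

2

s = 3: P(3, 25) = 325. ✓
s = 4: P(4, 18) = 324 and P(4, 19) = 361; 325 is not s-gonal.
s = 5: P(5, 14) = 287 and P(5, 15) = 330; 325 is not s-gonal.
s = 9: P(9, 10) = 325. ✓
Hits: s ∈ {3, 9} → 2.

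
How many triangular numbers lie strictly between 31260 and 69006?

The n-th triangular number is n(n+1)/2.
Smallest index with value > 31260: n = 250 (giving 31375).
Largest index with value < 69006: n = 370 (giving 68635).
Indices 250 through 370: 121 terms.

121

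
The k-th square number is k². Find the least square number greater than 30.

36

Solve n² > 30 for integer n.
The largest n with value ≤ 30 is 5 (since 25 ≤ 30 < 36), so the first above is n = 6, value 36.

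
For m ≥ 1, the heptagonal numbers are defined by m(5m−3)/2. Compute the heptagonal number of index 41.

The 41st heptagonal number is n(5n−3)/2 with n = 41.
41·(5·41 − 3)/2 = 41·202/2 = 41·101 = 4141.

4141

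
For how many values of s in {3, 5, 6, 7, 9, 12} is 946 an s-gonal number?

2

s = 3: P(3, 43) = 946. ✓
s = 5: P(5, 25) = 925 and P(5, 26) = 1001; 946 is not s-gonal.
s = 6: P(6, 22) = 946. ✓
s = 7: P(7, 19) = 874 and P(7, 20) = 970; 946 is not s-gonal.
s = 9: P(9, 16) = 856 and P(9, 17) = 969; 946 is not s-gonal.
s = 12: P(12, 14) = 924 and P(12, 15) = 1065; 946 is not s-gonal.
Hits: s ∈ {3, 6} → 2.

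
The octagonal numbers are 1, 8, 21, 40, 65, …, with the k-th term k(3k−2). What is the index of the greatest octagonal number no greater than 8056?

52

Solve n(3n−2) ≤ 8056 for integer n.
n = 52 gives 8008 ≤ 8056, while n = 53 gives 8321 > 8056; so the answer is index 52.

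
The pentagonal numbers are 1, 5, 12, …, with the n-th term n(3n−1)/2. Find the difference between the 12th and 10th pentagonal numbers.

65

12·(3·12 − 1)/2 = 210 and 10·(3·10 − 1)/2 = 145.
Difference: 210 − 145 = 65.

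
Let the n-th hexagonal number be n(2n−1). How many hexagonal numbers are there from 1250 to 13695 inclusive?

The n-th hexagonal number is n(2n−1).
Smallest index with value ≥ 1250: n = 26 (giving 1326).
Largest index with value ≤ 13695: n = 83 (giving 13695).
Indices 26 through 83: 58 terms.

58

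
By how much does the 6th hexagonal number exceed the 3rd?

51

6·(2·6 − 1) = 66 and 3·(2·3 − 1) = 15.
Difference: 66 − 15 = 51.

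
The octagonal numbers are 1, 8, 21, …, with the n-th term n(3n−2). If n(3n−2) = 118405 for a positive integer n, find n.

Set n(3n−2) = 118405, giving 3n² − 2n − 118405 = 0.
So n = (2 + 1192) / 6 = 1194/6 = 199.
Check: 199·(3·199 − 2) = 118405. ✓

199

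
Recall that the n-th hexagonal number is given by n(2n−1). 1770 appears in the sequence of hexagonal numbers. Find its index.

30

Set n(2n−1) = 1770, giving 2n² − n − 1770 = 0.
The discriminant is 1 + 8·1770 = 14161, and √14161 = 119.
So n = (1 + 119) / 4 = 120/4 = 30.
Check: 30·(2·30 − 1) = 1770. ✓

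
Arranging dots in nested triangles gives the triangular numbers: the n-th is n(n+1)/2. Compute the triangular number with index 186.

186·187/2 = 34782/2 = 17391.

17391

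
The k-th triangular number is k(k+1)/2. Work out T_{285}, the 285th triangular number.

40755

285·286/2 = 81510/2 = 40755.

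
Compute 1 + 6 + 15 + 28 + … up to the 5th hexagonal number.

Σ i(2i−1) = 2Σi² − Σi over i = 1..5.
Σi = 15 and Σi² = 55.
2·55 − 1·15 = 95.

95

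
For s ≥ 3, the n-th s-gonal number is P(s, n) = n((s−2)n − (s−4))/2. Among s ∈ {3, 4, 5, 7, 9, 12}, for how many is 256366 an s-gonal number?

1

s = 3: P(3, 715) = 255970 and P(3, 716) = 256686; 256366 is not s-gonal.
s = 4: P(4, 506) = 256036 and P(4, 507) = 257049; 256366 is not s-gonal.
s = 5: P(5, 413) = 255647 and P(5, 414) = 256887; 256366 is not s-gonal.
s = 7: P(7, 320) = 255520 and P(7, 321) = 257121; 256366 is not s-gonal.
s = 9: P(9, 271) = 256366. ✓
s = 12: P(12, 226) = 254476 and P(12, 227) = 256737; 256366 is not s-gonal.
Hits: s ∈ {9} → 1.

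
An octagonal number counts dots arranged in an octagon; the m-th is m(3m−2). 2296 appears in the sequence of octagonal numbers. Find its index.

Set n(3n−2) = 2296, giving 3n² − 2n − 2296 = 0.
The discriminant is 4 + 12·2296 = 27556, and √27556 = 166.
So n = (2 + 166) / 6 = 168/6 = 28.
Check: 28·(3·28 − 2) = 2296. ✓

28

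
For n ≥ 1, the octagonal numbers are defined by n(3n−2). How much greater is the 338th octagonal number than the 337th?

Consecutive octagonal numbers differ by 6n − 5: here 6·338 − 5 = 2023.

2023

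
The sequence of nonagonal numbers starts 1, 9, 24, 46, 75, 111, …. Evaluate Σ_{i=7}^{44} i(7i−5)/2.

100054

Σ i(7i−5)/2 = (7Σi² − 5Σi) / 2 over i = 7..44.
Σi = 990 − 21 = 969 and Σi² = 29370 − 91 = 29279.
(7·29279 − 5·969) / 2 = 200108/2 = 100054.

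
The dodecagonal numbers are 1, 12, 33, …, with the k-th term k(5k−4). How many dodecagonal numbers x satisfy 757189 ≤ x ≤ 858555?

25

The n-th dodecagonal number is n(5n−4).
Smallest index with value ≥ 757189: n = 390 (giving 758940).
Largest index with value ≤ 858555: n = 414 (giving 855324).
Indices 390 through 414: 25 terms.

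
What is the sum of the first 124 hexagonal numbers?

1278750

Σ i(2i−1) = 2Σi² − Σi over i = 1..124.
Σi = 7750 and Σi² = 643250.
2·643250 − 1·7750 = 1278750.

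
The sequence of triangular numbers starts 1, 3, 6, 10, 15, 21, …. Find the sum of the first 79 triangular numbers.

Σ i(i+1)/2 = (Σi² + Σi) / 2 over i = 1..79.
Σi = 3160 and Σi² = 167480.
(1·167480 + 1·3160) / 2 = 170640/2 = 85320.

85320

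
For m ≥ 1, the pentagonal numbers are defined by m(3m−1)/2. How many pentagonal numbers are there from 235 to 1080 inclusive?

15

The n-th pentagonal number is n(3n−1)/2.
Smallest index with value ≥ 235: n = 13 (giving 247).
Largest index with value ≤ 1080: n = 27 (giving 1080).
Indices 13 through 27: 15 terms.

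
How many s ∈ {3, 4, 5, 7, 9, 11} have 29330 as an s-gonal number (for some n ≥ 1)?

1

s = 3: P(3, 241) = 29161 and P(3, 242) = 29403; 29330 is not s-gonal.
s = 4: P(4, 171) = 29241 and P(4, 172) = 29584; 29330 is not s-gonal.
s = 5: P(5, 140) = 29330. ✓
s = 7: P(7, 108) = 28998 and P(7, 109) = 29539; 29330 is not s-gonal.
s = 9: P(9, 91) = 28756 and P(9, 92) = 29394; 29330 is not s-gonal.
s = 11: P(11, 81) = 29241 and P(11, 82) = 29971; 29330 is not s-gonal.
Hits: s ∈ {5} → 1.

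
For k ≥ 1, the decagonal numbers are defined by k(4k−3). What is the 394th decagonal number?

The 394th decagonal number is n(4n−3) with n = 394.
394·(4·394 − 3) = 394·1573 = 619762.

619762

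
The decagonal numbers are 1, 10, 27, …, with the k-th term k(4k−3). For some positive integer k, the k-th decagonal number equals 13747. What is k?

59

Set n(4n−3) = 13747, giving 4n² − 3n − 13747 = 0.
The discriminant is 9 + 16·13747 = 219961, and √219961 = 469.
So n = (3 + 469) / 8 = 472/8 = 59.
Check: 59·(4·59 − 3) = 13747. ✓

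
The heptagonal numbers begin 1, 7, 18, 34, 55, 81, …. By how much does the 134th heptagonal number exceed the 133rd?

Consecutive heptagonal numbers differ by 5n − 4: here 5·134 − 4 = 666.

666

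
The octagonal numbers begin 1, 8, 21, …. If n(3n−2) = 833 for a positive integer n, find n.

Set n(3n−2) = 833, giving 3n² − 2n − 833 = 0.
So n = (2 + 100) / 6 = 102/6 = 17.

17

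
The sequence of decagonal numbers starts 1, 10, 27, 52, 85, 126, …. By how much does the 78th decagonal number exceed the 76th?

1226

78·(4·78 − 3) = 24102 and 76·(4·76 − 3) = 22876.
Difference: 24102 − 22876 = 1226.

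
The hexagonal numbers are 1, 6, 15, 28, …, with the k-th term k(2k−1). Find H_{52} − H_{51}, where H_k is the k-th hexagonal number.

Consecutive hexagonal numbers differ by 4n − 3: here 4·52 − 3 = 205.

205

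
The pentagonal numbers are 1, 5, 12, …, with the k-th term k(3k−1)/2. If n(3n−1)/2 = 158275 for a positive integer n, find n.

Set n(3n−1)/2 = 158275, giving 3n² − n − 316550 = 0.
So n = (1 + 1949) / 6 = 1950/6 = 325.

325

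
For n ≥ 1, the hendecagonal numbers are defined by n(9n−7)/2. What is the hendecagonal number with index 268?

322270

268·(9·268 − 7)/2 = 268·2405/2 = 322270.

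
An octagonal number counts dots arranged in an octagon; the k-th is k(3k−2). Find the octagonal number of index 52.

52·(3·52 − 2) = 52·154 = 8008.

8008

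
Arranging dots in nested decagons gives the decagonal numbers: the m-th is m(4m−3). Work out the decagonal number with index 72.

20520

The 72nd decagonal number is n(4n−3) with n = 72.
72·(4·72 − 3) = 72·285 = 20520.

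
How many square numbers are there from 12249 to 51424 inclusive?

The n-th square number is n².
Smallest index with value ≥ 12249: n = 111 (giving 12321).
Largest index with value ≤ 51424: n = 226 (giving 51076).
Indices 111 through 226: 116 terms.

116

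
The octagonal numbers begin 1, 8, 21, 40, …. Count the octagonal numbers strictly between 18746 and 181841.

167

The n-th octagonal number is n(3n−2).
Smallest index with value > 18746: n = 80 (giving 19040).
Largest index with value < 181841: n = 246 (giving 181056).
Indices 80 through 246: 167 terms.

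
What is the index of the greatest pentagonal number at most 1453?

31

Solve n(3n−1)/2 ≤ 1453 for integer n.
n = 31 gives 1426 ≤ 1453, while n = 32 gives 1520 > 1453; so the answer is index 31.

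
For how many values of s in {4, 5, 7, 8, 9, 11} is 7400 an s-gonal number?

1

s = 4: P(4, 86) = 7396 and P(4, 87) = 7569; 7400 is not s-gonal.
s = 5: P(5, 70) = 7315 and P(5, 71) = 7526; 7400 is not s-gonal.
s = 7: P(7, 54) = 7209 and P(7, 55) = 7480; 7400 is not s-gonal.
s = 8: P(8, 50) = 7400. ✓
s = 9: P(9, 46) = 7291 and P(9, 47) = 7614; 7400 is not s-gonal.
s = 11: P(11, 40) = 7060 and P(11, 41) = 7421; 7400 is not s-gonal.
Hits: s ∈ {8} → 1.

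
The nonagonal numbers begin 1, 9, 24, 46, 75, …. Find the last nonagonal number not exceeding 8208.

7944

Solve n(7n−5)/2 ≤ 8208 for integer n.
n = 48 gives 7944 ≤ 8208, while n = 49 gives 8281 > 8208; so the answer is 7944.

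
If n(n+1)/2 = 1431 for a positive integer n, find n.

Set n(n+1)/2 = 1431, giving n² + n − 2862 = 0.
So n = (-1 + 107) / 2 = 106/2 = 53.
Check: 53·54/2 = 1431. ✓

53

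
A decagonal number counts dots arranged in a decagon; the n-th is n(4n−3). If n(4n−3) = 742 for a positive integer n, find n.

Set n(4n−3) = 742, giving 4n² − 3n − 742 = 0.
The discriminant is 9 + 16·742 = 11881, and √11881 = 109.
So n = (3 + 109) / 8 = 112/8 = 14.

14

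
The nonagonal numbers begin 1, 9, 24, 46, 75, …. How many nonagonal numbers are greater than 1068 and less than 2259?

8

The n-th nonagonal number is n(7n−5)/2.
Smallest index with value > 1068: n = 18 (giving 1089).
Largest index with value < 2259: n = 25 (giving 2125).
Indices 18 through 25: 8 terms.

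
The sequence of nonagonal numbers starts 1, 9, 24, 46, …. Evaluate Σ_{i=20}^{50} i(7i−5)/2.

Σ i(7i−5)/2 = (7Σi² − 5Σi) / 2 over i = 20..50.
Σi = 1275 − 190 = 1085 and Σi² = 42925 − 2470 = 40455.
(7·40455 − 5·1085) / 2 = 277760/2 = 138880.

138880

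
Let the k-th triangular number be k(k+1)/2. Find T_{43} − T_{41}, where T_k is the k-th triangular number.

43·44/2 = 946 and 41·42/2 = 861.
Difference: 946 − 861 = 85.

85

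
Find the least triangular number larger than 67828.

Solve n(n+1)/2 > 67828 for integer n.
The largest n with value ≤ 67828 is 367 (since 67528 ≤ 67828 < 67896), so the first above is n = 368, value 67896.

67896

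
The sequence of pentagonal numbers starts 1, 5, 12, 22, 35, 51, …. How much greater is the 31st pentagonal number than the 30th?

91

Consecutive pentagonal numbers differ by 3n − 2: here 3·31 − 2 = 91.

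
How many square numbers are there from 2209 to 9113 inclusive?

49

The n-th square number is n².
Smallest index with value ≥ 2209: n = 47 (giving 2209).
Largest index with value ≤ 9113: n = 95 (giving 9025).
Indices 47 through 95: 49 terms.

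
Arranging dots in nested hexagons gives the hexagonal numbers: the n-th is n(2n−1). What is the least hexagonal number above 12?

15

Solve n(2n−1) > 12 for integer n.
The largest n with value ≤ 12 is 2 (since 6 ≤ 12 < 15), so the first above is n = 3, value 15.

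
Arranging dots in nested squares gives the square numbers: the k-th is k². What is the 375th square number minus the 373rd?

1496

375² = 140625 and 373² = 139129.
Difference: 140625 − 139129 = 1496.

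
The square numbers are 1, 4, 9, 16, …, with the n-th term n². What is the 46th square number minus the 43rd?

267

46² = 2116 and 43² = 1849.
Difference: 2116 − 1849 = 267.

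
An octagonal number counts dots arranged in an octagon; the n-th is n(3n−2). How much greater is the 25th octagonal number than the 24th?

Consecutive octagonal numbers differ by 6n − 5: here 6·25 − 5 = 145.

145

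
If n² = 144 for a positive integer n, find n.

12

We need n² = 144, so n = √144 = 12.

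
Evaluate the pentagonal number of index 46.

3151

The 46th pentagonal number is n(3n−1)/2 with n = 46.
46·(3·46 − 1)/2 = 46·137/2 = 3151.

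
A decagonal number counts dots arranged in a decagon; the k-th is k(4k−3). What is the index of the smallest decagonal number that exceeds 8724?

48

Solve n(4n−3) > 8724 for integer n.
The largest n with value ≤ 8724 is 47 (since 8695 ≤ 8724 < 9072), so the first above is n = 48, value 9072.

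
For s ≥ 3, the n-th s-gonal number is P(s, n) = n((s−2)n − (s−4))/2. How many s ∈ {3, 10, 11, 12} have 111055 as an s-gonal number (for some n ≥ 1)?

s = 3: P(3, 470) = 110685 and P(3, 471) = 111156; 111055 is not s-gonal.
s = 10: P(10, 167) = 111055. ✓
s = 11: P(11, 157) = 110371 and P(11, 158) = 111785; 111055 is not s-gonal.
s = 12: P(12, 149) = 110409 and P(12, 150) = 111900; 111055 is not s-gonal.
Hits: s ∈ {10} → 1.

1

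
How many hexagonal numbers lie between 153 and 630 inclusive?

The n-th hexagonal number is n(2n−1).
Smallest index with value ≥ 153: n = 9 (giving 153).
Largest index with value ≤ 630: n = 18 (giving 630).
Indices 9 through 18: 10 terms.

10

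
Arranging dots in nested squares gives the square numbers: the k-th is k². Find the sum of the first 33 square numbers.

12529

Σ_{i=1}^{33} i² = 33·34·67/6 = 12529.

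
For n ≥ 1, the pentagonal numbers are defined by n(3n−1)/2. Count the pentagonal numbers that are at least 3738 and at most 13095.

The n-th pentagonal number is n(3n−1)/2.
Smallest index with value ≥ 3738: n = 51 (giving 3876).
Largest index with value ≤ 13095: n = 93 (giving 12927).
Indices 51 through 93: 43 terms.

43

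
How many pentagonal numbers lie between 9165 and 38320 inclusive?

82

The n-th pentagonal number is n(3n−1)/2.
Smallest index with value ≥ 9165: n = 79 (giving 9322).
Largest index with value ≤ 38320: n = 160 (giving 38320).
Indices 79 through 160: 82 terms.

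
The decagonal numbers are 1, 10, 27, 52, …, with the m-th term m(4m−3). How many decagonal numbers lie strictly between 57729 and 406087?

The n-th decagonal number is n(4n−3).
Smallest index with value > 57729: n = 121 (giving 58201).
Largest index with value < 406087: n = 318 (giving 403542).
Indices 121 through 318: 198 terms.

198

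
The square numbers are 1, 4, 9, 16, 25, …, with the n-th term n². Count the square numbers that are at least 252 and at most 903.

15

The n-th square number is n².
Smallest index with value ≥ 252: n = 16 (giving 256).
Largest index with value ≤ 903: n = 30 (giving 900).
Indices 16 through 30: 15 terms.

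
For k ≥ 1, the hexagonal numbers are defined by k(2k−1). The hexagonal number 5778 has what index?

54

Set n(2n−1) = 5778, giving 2n² − n − 5778 = 0.
The discriminant is 1 + 8·5778 = 46225, and √46225 = 215.
So n = (1 + 215) / 4 = 216/4 = 54.
Check: 54·(2·54 − 1) = 5778. ✓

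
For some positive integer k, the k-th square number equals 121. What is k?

We need n² = 121, so n = √121 = 11.

11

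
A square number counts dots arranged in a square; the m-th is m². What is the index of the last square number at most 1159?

Solve n² ≤ 1159 for integer n.
n = 34 gives 1156 ≤ 1159, while n = 35 gives 1225 > 1159; so the answer is index 34.

34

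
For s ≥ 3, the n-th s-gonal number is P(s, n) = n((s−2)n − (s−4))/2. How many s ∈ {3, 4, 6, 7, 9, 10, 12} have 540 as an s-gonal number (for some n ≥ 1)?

s = 3: P(3, 32) = 528 and P(3, 33) = 561; 540 is not s-gonal.
s = 4: P(4, 23) = 529 and P(4, 24) = 576; 540 is not s-gonal.
s = 6: P(6, 16) = 496 and P(6, 17) = 561; 540 is not s-gonal.
s = 7: P(7, 15) = 540. ✓
s = 9: P(9, 12) = 474 and P(9, 13) = 559; 540 is not s-gonal.
s = 10: P(10, 12) = 540. ✓
s = 12: P(12, 10) = 460 and P(12, 11) = 561; 540 is not s-gonal.
Hits: s ∈ {7, 10} → 2.

2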